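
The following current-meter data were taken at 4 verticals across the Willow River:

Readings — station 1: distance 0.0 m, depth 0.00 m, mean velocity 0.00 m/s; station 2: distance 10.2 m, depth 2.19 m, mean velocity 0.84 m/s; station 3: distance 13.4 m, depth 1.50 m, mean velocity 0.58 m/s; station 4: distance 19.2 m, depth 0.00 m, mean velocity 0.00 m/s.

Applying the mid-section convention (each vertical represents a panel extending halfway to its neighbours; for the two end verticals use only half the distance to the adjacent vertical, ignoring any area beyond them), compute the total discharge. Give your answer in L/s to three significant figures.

w_2 = (13.4 − 0.0)/2 = 6.7 m; q_2 = 0.84 × 2.19 × 6.7 = 12.33 m³/s
w_3 = (19.2 − 10.2)/2 = 4.5 m; q_3 = 0.58 × 1.50 × 4.5 = 3.915 m³/s
Stations 1, 4 contribute zero (depth or velocity is 0).
Q = Σ qᵢ = 16.24 m³/s
= 16.24 × 1000 = 16240 L/s

16200 L/s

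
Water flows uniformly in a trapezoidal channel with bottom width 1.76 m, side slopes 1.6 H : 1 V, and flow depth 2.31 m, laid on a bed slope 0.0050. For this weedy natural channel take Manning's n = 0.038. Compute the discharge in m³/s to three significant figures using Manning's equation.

A = (b + z·y)·y = (1.76 + 1.6×2.31)×2.31 = 12.60 m²
P = b + 2y√(1+z²) = 1.76 + 2×2.31×√(1+1.6²) = 10.48 m
R = A/P = 12.60/10.48 = 1.203 m
Q = (1/n)·A·R^(2/3)·S^(1/2) = (1/0.038) × 12.60 × 1.203^(2/3) × 0.0050^(1/2) = 26.53 m³/s

26.5 m³/s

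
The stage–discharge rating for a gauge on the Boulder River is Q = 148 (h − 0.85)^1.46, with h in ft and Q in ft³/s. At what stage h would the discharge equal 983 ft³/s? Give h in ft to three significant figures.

h − h₀ = (Q/C)^(1/b) = (983/148)^(1/1.46) = 3.658 ft
h = 0.85 + 3.658 = 4.508 ft

4.51 ft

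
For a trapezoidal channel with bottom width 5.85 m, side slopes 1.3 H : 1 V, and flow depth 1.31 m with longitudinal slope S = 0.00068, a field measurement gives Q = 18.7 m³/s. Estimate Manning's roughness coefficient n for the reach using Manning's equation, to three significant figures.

0.0136

A = (b + z·y)·y = (5.85 + 1.3×1.31)×1.31 = 9.894 m²
P = b + 2y√(1+z²) = 5.85 + 2×1.31×√(1+1.3²) = 10.15 m
R = A/P = 9.894/10.15 = 0.9751 m
n = (1/Q)·A·R^(2/3)·S^(1/2) = (1/18.7) × 9.894 × 0.9833 × 0.02608 = 0.01357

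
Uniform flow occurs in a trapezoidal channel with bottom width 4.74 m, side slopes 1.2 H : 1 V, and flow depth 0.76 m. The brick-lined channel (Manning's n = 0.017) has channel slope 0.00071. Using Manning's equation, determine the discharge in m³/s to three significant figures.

4.81 m³/s

A = (b + z·y)·y = (4.74 + 1.2×0.76)×0.76 = 4.296 m²
P = b + 2y√(1+z²) = 4.74 + 2×0.76×√(1+1.2²) = 7.114 m
R = A/P = 4.296/7.114 = 0.6038 m
Q = (1/n)·A·R^(2/3)·S^(1/2) = (1/0.017) × 4.296 × 0.6038^(2/3) × 0.00071^(1/2) = 4.810 m³/s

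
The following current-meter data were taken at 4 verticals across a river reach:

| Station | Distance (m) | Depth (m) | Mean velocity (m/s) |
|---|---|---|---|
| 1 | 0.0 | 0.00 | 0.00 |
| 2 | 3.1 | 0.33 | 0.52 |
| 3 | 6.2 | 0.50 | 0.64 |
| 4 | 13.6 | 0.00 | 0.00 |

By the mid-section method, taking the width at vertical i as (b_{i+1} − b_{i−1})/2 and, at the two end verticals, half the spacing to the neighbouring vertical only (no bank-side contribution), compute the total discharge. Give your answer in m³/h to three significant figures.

w_2 = (6.2 − 0.0)/2 = 3.1 m; q_2 = 0.52 × 0.33 × 3.1 = 0.5320 m³/s
w_3 = (13.6 − 3.1)/2 = 5.25 m; q_3 = 0.64 × 0.50 × 5.25 = 1.680 m³/s
Stations 1, 4 contribute zero (depth or velocity is 0).
Q = Σ qᵢ = 2.212 m³/s
= 2.212 × 3600 = 7963 m³/h

7960 m³/h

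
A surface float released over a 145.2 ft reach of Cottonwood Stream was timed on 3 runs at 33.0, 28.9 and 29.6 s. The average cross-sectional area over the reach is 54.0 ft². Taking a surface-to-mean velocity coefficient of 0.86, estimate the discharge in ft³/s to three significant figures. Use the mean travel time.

221 ft³/s

t̄ = (33.0 + 28.9 + 29.6) / 3 = 30.5 s
v_surface = L / t̄ = 145.2 / 30.5 = 4.761 ft/s
v_mean = 0.86 × 4.761 = 4.094 ft/s
Q = A × v_mean = 54.0 × 4.094 = 221.1 ft³/s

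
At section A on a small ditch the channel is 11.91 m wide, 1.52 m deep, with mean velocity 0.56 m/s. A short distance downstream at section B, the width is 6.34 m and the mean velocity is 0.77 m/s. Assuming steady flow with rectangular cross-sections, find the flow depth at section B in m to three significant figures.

Q = A₁V₁ = (11.91×1.52) × 0.56 = 10.14 m³/s
d₂ = Q/(b₂ V₂) = 10.14/(6.34×0.77) = 2.077 m

2.08 m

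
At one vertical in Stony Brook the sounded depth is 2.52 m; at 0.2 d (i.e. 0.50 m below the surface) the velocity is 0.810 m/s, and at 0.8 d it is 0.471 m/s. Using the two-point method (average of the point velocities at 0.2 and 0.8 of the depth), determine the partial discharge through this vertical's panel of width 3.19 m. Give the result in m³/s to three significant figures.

5.15 m³/s

v̄ = (0.810 + 0.471) / 2 = 0.6405 m/s
q = v̄ × d × w = 0.6405 × 2.52 × 3.19 = 5.149 m³/s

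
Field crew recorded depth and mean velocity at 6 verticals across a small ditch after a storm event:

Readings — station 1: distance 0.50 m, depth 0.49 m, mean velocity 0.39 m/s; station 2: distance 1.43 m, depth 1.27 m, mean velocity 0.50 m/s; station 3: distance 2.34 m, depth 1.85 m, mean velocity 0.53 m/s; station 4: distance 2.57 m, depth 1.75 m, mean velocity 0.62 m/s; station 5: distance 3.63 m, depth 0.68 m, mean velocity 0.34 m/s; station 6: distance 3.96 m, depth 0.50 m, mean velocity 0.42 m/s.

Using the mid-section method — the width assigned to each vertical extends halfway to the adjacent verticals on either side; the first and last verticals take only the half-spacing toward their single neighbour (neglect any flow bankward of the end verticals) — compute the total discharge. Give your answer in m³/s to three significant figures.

2.13 m³/s

w_1 = (1.43 − 0.50)/2 = 0.465 m; q_1 = 0.39 × 0.49 × 0.465 = 0.08886 m³/s
w_2 = (2.34 − 0.50)/2 = 0.92 m; q_2 = 0.50 × 1.27 × 0.92 = 0.5842 m³/s
w_3 = (2.57 − 1.43)/2 = 0.57 m; q_3 = 0.53 × 1.85 × 0.57 = 0.5589 m³/s
w_4 = (3.63 − 2.34)/2 = 0.645 m; q_4 = 0.62 × 1.75 × 0.645 = 0.6998 m³/s
w_5 = (3.96 − 2.57)/2 = 0.695 m; q_5 = 0.34 × 0.68 × 0.695 = 0.1607 m³/s
w_6 = (3.96 − 3.63)/2 = 0.165 m; q_6 = 0.42 × 0.50 × 0.165 = 0.03465 m³/s
Q = Σ qᵢ = 2.127 m³/s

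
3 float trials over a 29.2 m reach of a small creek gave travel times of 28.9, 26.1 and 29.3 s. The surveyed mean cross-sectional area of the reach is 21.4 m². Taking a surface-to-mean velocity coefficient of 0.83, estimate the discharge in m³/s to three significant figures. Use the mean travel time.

18.5 m³/s

t̄ = (28.9 + 26.1 + 29.3) / 3 = 28.1 s
v_surface = L / t̄ = 29.2 / 28.1 = 1.039 m/s
v_mean = 0.83 × 1.039 = 0.8625 m/s
Q = A × v_mean = 21.4 × 0.8625 = 18.46 m³/s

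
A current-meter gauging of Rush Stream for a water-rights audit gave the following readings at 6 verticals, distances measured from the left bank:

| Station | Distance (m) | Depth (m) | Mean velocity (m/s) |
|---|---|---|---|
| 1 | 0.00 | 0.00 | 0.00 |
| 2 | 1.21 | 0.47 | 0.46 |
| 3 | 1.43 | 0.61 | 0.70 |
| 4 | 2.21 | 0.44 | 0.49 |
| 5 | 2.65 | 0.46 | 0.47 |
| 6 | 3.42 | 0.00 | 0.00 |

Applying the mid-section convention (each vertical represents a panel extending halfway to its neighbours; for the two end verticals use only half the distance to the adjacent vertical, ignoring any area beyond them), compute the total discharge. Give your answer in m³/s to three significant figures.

w_2 = (1.43 − 0.00)/2 = 0.715 m; q_2 = 0.46 × 0.47 × 0.715 = 0.1546 m³/s
w_3 = (2.21 − 1.21)/2 = 0.5 m; q_3 = 0.70 × 0.61 × 0.5 = 0.2135 m³/s
w_4 = (2.65 − 1.43)/2 = 0.61 m; q_4 = 0.49 × 0.44 × 0.61 = 0.1315 m³/s
w_5 = (3.42 − 2.21)/2 = 0.605 m; q_5 = 0.47 × 0.46 × 0.605 = 0.1308 m³/s
Stations 1, 6 contribute zero (depth or velocity is 0).
Q = Σ qᵢ = 0.6304 m³/s

0.630 m³/s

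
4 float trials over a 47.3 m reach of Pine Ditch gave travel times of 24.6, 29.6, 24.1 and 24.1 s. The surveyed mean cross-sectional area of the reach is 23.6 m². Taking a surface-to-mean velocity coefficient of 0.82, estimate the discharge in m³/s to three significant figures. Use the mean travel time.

t̄ = (24.6 + 29.6 + 24.1 + 24.1) / 4 = 25.6 s
v_surface = L / t̄ = 47.3 / 25.6 = 1.848 m/s
v_mean = 0.82 × 1.848 = 1.515 m/s
Q = A × v_mean = 23.6 × 1.515 = 35.76 m³/s

35.8 m³/s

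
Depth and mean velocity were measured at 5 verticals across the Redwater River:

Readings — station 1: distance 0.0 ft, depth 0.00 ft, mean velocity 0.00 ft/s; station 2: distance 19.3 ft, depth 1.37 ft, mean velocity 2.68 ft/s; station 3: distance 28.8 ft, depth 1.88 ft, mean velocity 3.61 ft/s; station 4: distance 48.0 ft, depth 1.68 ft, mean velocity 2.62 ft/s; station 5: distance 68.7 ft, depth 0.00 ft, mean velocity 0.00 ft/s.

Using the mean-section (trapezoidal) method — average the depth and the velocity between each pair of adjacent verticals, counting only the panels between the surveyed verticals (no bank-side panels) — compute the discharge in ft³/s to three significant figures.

Panel 1-2: Δb = 19.3 ft, d̄ = (0.00+1.37)/2 = 0.685, v̄ = (0.00+2.68)/2 = 1.34 → q = 19.3×0.685×1.34 = 17.72 ft³/s
Panel 2-3: Δb = 9.5 ft, d̄ = (1.37+1.88)/2 = 1.625, v̄ = (2.68+3.61)/2 = 3.145 → q = 9.5×1.625×3.145 = 48.55 ft³/s
Panel 3-4: Δb = 19.2 ft, d̄ = (1.88+1.68)/2 = 1.78, v̄ = (3.61+2.62)/2 = 3.115 → q = 19.2×1.78×3.115 = 106.5 ft³/s
Panel 4-5: Δb = 20.7 ft, d̄ = (1.68+0.00)/2 = 0.84, v̄ = (2.62+0.00)/2 = 1.31 → q = 20.7×0.84×1.31 = 22.78 ft³/s
Q = Σ q = 195.5 ft³/s

196 ft³/s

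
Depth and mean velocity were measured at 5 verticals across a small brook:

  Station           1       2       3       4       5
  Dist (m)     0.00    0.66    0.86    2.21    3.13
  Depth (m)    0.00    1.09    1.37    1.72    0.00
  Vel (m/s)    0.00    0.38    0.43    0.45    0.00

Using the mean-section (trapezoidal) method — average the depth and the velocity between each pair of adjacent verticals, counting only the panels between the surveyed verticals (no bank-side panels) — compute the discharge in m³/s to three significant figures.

1.26 m³/s

Panel 1-2: Δb = 0.66 m, d̄ = (0.00+1.09)/2 = 0.545, v̄ = (0.00+0.38)/2 = 0.19 → q = 0.66×0.545×0.19 = 0.06834 m³/s
Panel 2-3: Δb = 0.2 m, d̄ = (1.09+1.37)/2 = 1.23, v̄ = (0.38+0.43)/2 = 0.405 → q = 0.2×1.23×0.405 = 0.09963 m³/s
Panel 3-4: Δb = 1.35 m, d̄ = (1.37+1.72)/2 = 1.545, v̄ = (0.43+0.45)/2 = 0.44 → q = 1.35×1.545×0.44 = 0.9177 m³/s
Panel 4-5: Δb = 0.92 m, d̄ = (1.72+0.00)/2 = 0.86, v̄ = (0.45+0.00)/2 = 0.225 → q = 0.92×0.86×0.225 = 0.1780 m³/s
Q = Σ q = 1.264 m³/s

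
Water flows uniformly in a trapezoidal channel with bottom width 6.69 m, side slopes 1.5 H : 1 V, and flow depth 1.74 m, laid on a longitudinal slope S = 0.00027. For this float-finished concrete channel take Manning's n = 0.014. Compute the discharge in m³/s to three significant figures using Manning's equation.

22.0 m³/s

A = (b + z·y)·y = (6.69 + 1.5×1.74)×1.74 = 16.18 m²
P = b + 2y√(1+z²) = 6.69 + 2×1.74×√(1+1.5²) = 12.96 m
R = A/P = 16.18/12.96 = 1.248 m
Q = (1/n)·A·R^(2/3)·S^(1/2) = (1/0.014) × 16.18 × 1.248^(2/3) × 0.00027^(1/2) = 22.02 m³/s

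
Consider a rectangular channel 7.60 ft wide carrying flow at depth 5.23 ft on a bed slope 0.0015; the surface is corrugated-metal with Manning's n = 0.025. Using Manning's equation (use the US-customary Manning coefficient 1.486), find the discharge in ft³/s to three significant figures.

155 ft³/s

A = b·y = 7.60 × 5.23 = 39.75 ft²
P = b + 2y = 7.60 + 2×5.23 = 18.06 ft
R = A/P = 39.75/18.06 = 2.201 ft
Q = (1.486/n)·A·R^(2/3)·S^(1/2) = (1.486/0.025) × 39.75 × 2.201^(2/3) × 0.0015^(1/2) = 154.8 ft³/s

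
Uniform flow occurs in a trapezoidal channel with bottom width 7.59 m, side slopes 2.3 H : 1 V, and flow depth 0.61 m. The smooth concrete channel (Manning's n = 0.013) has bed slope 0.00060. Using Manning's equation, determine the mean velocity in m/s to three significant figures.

A = (b + z·y)·y = (7.59 + 2.3×0.61)×0.61 = 5.486 m²
P = b + 2y√(1+z²) = 7.59 + 2×0.61×√(1+2.3²) = 10.65 m
R = A/P = 5.486/10.65 = 0.5151 m
Q = (1/n)·A·R^(2/3)·S^(1/2) = (1/0.013) × 5.486 × 0.5151^(2/3) × 0.00060^(1/2) = 6.642 m³/s
V = Q/A = 6.642/5.486 = 1.211 m/s

1.21 m/s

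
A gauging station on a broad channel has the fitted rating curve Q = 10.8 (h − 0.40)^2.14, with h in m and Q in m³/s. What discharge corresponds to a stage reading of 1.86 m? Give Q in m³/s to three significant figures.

24.3 m³/s

Q = 10.8 × (1.86 − 0.40)^2.14 = 10.8 × 1.46^2.14 = 24.27 m³/s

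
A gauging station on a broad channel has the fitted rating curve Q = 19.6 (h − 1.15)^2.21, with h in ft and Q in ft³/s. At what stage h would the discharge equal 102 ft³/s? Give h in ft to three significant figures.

3.26 ft

h − h₀ = (Q/C)^(1/b) = (102/19.6)^(1/2.21) = 2.109 ft
h = 1.15 + 2.109 = 3.259 ft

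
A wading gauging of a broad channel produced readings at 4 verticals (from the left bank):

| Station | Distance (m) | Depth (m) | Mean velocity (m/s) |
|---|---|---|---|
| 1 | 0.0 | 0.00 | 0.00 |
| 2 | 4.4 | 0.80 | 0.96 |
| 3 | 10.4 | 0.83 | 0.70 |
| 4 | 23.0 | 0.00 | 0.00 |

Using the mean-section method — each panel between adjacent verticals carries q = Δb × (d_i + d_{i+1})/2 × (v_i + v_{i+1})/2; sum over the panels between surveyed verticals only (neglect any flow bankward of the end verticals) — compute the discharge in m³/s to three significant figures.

Panel 1-2: Δb = 4.4 m, d̄ = (0.00+0.80)/2 = 0.4, v̄ = (0.00+0.96)/2 = 0.48 → q = 4.4×0.4×0.48 = 0.8448 m³/s
Panel 2-3: Δb = 6 m, d̄ = (0.80+0.83)/2 = 0.815, v̄ = (0.96+0.70)/2 = 0.83 → q = 6×0.815×0.83 = 4.059 m³/s
Panel 3-4: Δb = 12.6 m, d̄ = (0.83+0.00)/2 = 0.415, v̄ = (0.70+0.00)/2 = 0.35 → q = 12.6×0.415×0.35 = 1.830 m³/s
Q = Σ q = 6.734 m³/s

6.73 m³/s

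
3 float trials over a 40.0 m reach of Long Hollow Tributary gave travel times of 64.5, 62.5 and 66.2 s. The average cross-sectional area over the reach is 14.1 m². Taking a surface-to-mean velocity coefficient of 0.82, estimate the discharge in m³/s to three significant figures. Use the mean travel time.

t̄ = (64.5 + 62.5 + 66.2) / 3 = 64.4 s
v_surface = L / t̄ = 40.0 / 64.4 = 0.6211 m/s
v_mean = 0.82 × 0.6211 = 0.5093 m/s
Q = A × v_mean = 14.1 × 0.5093 = 7.181 m³/s

7.18 m³/s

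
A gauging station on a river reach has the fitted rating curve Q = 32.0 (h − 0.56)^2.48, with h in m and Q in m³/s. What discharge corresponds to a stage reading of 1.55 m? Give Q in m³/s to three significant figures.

Q = 32.0 × (1.55 − 0.56)^2.48 = 32.0 × 0.99^2.48 = 31.21 m³/s

31.2 m³/s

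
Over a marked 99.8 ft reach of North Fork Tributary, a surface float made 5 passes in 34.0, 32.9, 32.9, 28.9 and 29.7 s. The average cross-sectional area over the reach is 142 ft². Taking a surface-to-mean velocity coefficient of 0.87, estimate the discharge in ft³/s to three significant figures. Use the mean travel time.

t̄ = (34.0 + 32.9 + 32.9 + 28.9 + 29.7) / 5 = 31.68 s
v_surface = L / t̄ = 99.8 / 31.68 = 3.150 ft/s
v_mean = 0.87 × 3.150 = 2.741 ft/s
Q = A × v_mean = 142 × 2.741 = 389.2 ft³/s

389 ft³/s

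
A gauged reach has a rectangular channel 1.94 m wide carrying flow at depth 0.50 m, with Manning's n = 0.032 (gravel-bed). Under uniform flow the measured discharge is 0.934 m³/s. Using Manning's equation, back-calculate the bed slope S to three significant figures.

0.00416

A = b·y = 1.94 × 0.50 = 0.9700 m²
P = b + 2y = 1.94 + 2×0.50 = 2.940 m
R = A/P = 0.9700/2.940 = 0.3299 m
S = (Q·n / (1·A·R^(2/3)))² = (0.934×0.032 / (1×0.9700×0.4775))² = 0.004164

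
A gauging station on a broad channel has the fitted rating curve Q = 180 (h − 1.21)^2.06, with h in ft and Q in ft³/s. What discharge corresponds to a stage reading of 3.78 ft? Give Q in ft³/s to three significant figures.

1260 ft³/s

Q = 180 × (3.78 − 1.21)^2.06 = 180 × 2.57^2.06 = 1258 ft³/s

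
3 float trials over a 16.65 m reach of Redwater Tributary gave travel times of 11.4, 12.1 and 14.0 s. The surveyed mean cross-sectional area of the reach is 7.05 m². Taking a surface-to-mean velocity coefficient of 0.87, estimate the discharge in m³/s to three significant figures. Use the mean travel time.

t̄ = (11.4 + 12.1 + 14.0) / 3 = 12.5 s
v_surface = L / t̄ = 16.65 / 12.5 = 1.332 m/s
v_mean = 0.87 × 1.332 = 1.159 m/s
Q = A × v_mean = 7.05 × 1.159 = 8.170 m³/s

8.17 m³/s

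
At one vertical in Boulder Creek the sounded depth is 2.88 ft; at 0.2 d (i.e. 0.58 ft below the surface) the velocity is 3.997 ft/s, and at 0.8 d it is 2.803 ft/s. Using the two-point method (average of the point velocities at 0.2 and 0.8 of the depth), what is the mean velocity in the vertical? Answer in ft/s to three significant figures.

3.40 ft/s

v̄ = (3.997 + 2.803) / 2 = 3.400 ft/s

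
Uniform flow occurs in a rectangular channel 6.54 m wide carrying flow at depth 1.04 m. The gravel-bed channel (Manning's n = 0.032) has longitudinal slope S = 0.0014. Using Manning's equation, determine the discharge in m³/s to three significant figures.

6.79 m³/s

A = b·y = 6.54 × 1.04 = 6.802 m²
P = b + 2y = 6.54 + 2×1.04 = 8.620 m
R = A/P = 6.802/8.620 = 0.7890 m
Q = (1/n)·A·R^(2/3)·S^(1/2) = (1/0.032) × 6.802 × 0.7890^(2/3) × 0.0014^(1/2) = 6.791 m³/s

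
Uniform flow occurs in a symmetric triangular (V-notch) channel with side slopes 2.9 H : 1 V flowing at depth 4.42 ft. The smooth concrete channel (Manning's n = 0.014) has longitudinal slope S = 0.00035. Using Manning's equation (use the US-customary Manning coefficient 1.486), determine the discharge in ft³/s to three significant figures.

A = z·y² = 2.9×4.42² = 56.66 ft²
P = 2y√(1+z²) = 2×4.42×√(1+2.9²) = 27.12 ft
R = A/P = 56.66/27.12 = 2.089 ft
Q = (1.486/n)·A·R^(2/3)·S^(1/2) = (1.486/0.014) × 56.66 × 2.089^(2/3) × 0.00035^(1/2) = 183.9 ft³/s

184 ft³/s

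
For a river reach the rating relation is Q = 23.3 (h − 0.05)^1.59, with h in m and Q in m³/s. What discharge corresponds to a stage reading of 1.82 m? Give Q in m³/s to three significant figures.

Q = 23.3 × (1.82 − 0.05)^1.59 = 23.3 × 1.77^1.59 = 57.76 m³/s

57.8 m³/s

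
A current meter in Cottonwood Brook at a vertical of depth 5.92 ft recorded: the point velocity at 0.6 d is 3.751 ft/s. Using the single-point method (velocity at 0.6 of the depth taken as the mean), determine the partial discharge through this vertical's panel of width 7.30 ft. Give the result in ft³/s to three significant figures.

v̄ = v₀.₆ = 3.751 ft/s
q = v̄ × d × w = 3.751 × 5.92 × 7.30 = 162.1 ft³/s

162 ft³/s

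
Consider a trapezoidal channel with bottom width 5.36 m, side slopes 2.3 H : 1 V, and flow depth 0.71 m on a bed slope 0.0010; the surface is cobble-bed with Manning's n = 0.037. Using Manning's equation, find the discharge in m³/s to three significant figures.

2.87 m³/s

A = (b + z·y)·y = (5.36 + 2.3×0.71)×0.71 = 4.965 m²
P = b + 2y√(1+z²) = 5.36 + 2×0.71×√(1+2.3²) = 8.921 m
R = A/P = 4.965/8.921 = 0.5565 m
Q = (1/n)·A·R^(2/3)·S^(1/2) = (1/0.037) × 4.965 × 0.5565^(2/3) × 0.0010^(1/2) = 2.871 m³/s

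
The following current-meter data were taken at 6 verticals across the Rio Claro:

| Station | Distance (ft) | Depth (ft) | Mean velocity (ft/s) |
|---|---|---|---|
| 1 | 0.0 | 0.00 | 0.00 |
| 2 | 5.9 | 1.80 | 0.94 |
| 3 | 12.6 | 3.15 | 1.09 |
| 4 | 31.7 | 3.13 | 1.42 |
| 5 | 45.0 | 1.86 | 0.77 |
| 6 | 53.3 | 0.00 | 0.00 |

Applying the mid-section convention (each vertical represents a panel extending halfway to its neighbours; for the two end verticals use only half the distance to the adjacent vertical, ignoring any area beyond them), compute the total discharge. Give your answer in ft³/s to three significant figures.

w_2 = (12.6 − 0.0)/2 = 6.3 ft; q_2 = 0.94 × 1.80 × 6.3 = 10.66 ft³/s
w_3 = (31.7 − 5.9)/2 = 12.9 ft; q_3 = 1.09 × 3.15 × 12.9 = 44.29 ft³/s
w_4 = (45.0 − 12.6)/2 = 16.2 ft; q_4 = 1.42 × 3.13 × 16.2 = 72.00 ft³/s
w_5 = (53.3 − 31.7)/2 = 10.8 ft; q_5 = 0.77 × 1.86 × 10.8 = 15.47 ft³/s
Stations 1, 6 contribute zero (depth or velocity is 0).
Q = Σ qᵢ = 142.4 ft³/s

142 ft³/s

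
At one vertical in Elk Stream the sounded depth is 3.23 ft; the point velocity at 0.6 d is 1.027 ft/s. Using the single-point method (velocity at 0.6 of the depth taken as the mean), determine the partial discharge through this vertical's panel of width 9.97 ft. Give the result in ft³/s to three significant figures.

v̄ = v₀.₆ = 1.027 ft/s
q = v̄ × d × w = 1.027 × 3.23 × 9.97 = 33.07 ft³/s

33.1 ft³/s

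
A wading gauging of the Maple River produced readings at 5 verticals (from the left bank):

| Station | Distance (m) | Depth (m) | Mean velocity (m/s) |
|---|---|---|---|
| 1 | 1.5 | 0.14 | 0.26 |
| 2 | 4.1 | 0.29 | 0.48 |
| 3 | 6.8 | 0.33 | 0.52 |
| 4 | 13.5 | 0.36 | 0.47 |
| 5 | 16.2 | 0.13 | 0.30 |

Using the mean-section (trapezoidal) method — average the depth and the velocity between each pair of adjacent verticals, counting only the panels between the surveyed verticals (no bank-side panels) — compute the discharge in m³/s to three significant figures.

Panel 1-2: Δb = 2.6 m, d̄ = (0.14+0.29)/2 = 0.215, v̄ = (0.26+0.48)/2 = 0.37 → q = 2.6×0.215×0.37 = 0.2068 m³/s
Panel 2-3: Δb = 2.7 m, d̄ = (0.29+0.33)/2 = 0.31, v̄ = (0.48+0.52)/2 = 0.5 → q = 2.7×0.31×0.5 = 0.4185 m³/s
Panel 3-4: Δb = 6.7 m, d̄ = (0.33+0.36)/2 = 0.345, v̄ = (0.52+0.47)/2 = 0.495 → q = 6.7×0.345×0.495 = 1.144 m³/s
Panel 4-5: Δb = 2.7 m, d̄ = (0.36+0.13)/2 = 0.245, v̄ = (0.47+0.30)/2 = 0.385 → q = 2.7×0.245×0.385 = 0.2547 m³/s
Q = Σ q = 2.024 m³/s

2.02 m³/s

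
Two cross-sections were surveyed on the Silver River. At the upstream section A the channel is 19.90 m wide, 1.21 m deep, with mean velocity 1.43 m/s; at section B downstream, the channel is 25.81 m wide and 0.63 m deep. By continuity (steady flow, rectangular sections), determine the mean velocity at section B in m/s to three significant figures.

Q = A₁V₁ = (19.90×1.21) × 1.43 = 34.43 m³/s
A₂ = 25.81 × 0.63 = 16.26 m²
V₂ = Q/A₂ = 34.43/16.26 = 2.118 m/s

2.12 m/s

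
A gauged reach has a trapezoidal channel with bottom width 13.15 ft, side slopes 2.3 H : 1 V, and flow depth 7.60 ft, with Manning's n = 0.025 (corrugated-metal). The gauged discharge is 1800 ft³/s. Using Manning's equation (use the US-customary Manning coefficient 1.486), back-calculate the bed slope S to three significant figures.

0.00225

A = (b + z·y)·y = (13.15 + 2.3×7.60)×7.60 = 232.8 ft²
P = b + 2y√(1+z²) = 13.15 + 2×7.60×√(1+2.3²) = 51.27 ft
R = A/P = 232.8/51.27 = 4.540 ft
S = (Q·n / (1.486·A·R^(2/3)))² = (1800×0.025 / (1.486×232.8×2.742))² = 0.002251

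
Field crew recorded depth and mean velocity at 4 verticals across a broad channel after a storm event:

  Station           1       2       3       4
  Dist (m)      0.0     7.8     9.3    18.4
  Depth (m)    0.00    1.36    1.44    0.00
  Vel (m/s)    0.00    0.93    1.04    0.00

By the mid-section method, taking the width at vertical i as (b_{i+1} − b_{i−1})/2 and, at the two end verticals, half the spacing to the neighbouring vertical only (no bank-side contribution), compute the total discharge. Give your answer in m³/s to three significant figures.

13.8 m³/s

w_2 = (9.3 − 0.0)/2 = 4.65 m; q_2 = 0.93 × 1.36 × 4.65 = 5.881 m³/s
w_3 = (18.4 − 7.8)/2 = 5.3 m; q_3 = 1.04 × 1.44 × 5.3 = 7.937 m³/s
Stations 1, 4 contribute zero (depth or velocity is 0).
Q = Σ qᵢ = 13.82 m³/s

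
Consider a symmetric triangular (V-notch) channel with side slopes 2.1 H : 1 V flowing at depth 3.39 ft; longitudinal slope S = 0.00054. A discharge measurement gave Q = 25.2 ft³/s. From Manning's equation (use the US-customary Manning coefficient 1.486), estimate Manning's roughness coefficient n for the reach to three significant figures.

0.0439

A = z·y² = 2.1×3.39² = 24.13 ft²
P = 2y√(1+z²) = 2×3.39×√(1+2.1²) = 15.77 ft
R = A/P = 24.13/15.77 = 1.530 ft
n = (1.486/Q)·A·R^(2/3)·S^(1/2) = (1.486/25.2) × 24.13 × 1.328 × 0.02324 = 0.04392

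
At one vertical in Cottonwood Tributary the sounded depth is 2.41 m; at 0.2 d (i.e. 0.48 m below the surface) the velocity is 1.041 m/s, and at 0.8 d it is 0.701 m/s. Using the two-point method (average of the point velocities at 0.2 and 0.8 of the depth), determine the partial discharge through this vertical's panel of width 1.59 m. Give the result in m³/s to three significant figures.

v̄ = (1.041 + 0.701) / 2 = 0.8710 m/s
q = v̄ × d × w = 0.8710 × 2.41 × 1.59 = 3.338 m³/s

3.34 m³/s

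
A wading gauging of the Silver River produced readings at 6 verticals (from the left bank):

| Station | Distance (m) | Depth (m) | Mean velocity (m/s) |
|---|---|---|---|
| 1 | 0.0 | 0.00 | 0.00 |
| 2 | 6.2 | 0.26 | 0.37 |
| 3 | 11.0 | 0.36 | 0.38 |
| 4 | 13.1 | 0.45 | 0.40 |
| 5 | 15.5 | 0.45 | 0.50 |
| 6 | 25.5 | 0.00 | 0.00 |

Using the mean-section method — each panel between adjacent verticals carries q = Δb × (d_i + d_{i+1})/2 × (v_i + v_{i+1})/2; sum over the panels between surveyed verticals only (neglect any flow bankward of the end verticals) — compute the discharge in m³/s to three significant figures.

Panel 1-2: Δb = 6.2 m, d̄ = (0.00+0.26)/2 = 0.13, v̄ = (0.00+0.37)/2 = 0.185 → q = 6.2×0.13×0.185 = 0.1491 m³/s
Panel 2-3: Δb = 4.8 m, d̄ = (0.26+0.36)/2 = 0.31, v̄ = (0.37+0.38)/2 = 0.375 → q = 4.8×0.31×0.375 = 0.5580 m³/s
Panel 3-4: Δb = 2.1 m, d̄ = (0.36+0.45)/2 = 0.405, v̄ = (0.38+0.40)/2 = 0.39 → q = 2.1×0.405×0.39 = 0.3317 m³/s
Panel 4-5: Δb = 2.4 m, d̄ = (0.45+0.45)/2 = 0.45, v̄ = (0.40+0.50)/2 = 0.45 → q = 2.4×0.45×0.45 = 0.4860 m³/s
Panel 5-6: Δb = 10 m, d̄ = (0.45+0.00)/2 = 0.225, v̄ = (0.50+0.00)/2 = 0.25 → q = 10×0.225×0.25 = 0.5625 m³/s
Q = Σ q = 2.087 m³/s

2.09 m³/s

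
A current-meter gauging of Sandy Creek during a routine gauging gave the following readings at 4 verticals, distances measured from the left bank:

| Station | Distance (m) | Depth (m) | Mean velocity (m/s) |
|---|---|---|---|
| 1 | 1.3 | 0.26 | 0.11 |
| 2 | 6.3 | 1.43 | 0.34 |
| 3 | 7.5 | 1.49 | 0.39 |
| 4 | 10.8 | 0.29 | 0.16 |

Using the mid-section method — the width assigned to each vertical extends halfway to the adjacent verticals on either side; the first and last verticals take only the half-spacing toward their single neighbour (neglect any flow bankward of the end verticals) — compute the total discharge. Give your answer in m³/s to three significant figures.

w_1 = (6.3 − 1.3)/2 = 2.5 m; q_1 = 0.11 × 0.26 × 2.5 = 0.07150 m³/s
w_2 = (7.5 − 1.3)/2 = 3.1 m; q_2 = 0.34 × 1.43 × 3.1 = 1.507 m³/s
w_3 = (10.8 − 6.3)/2 = 2.25 m; q_3 = 0.39 × 1.49 × 2.25 = 1.307 m³/s
w_4 = (10.8 − 7.5)/2 = 1.65 m; q_4 = 0.16 × 0.29 × 1.65 = 0.07656 m³/s
Q = Σ qᵢ = 2.963 m³/s

2.96 m³/s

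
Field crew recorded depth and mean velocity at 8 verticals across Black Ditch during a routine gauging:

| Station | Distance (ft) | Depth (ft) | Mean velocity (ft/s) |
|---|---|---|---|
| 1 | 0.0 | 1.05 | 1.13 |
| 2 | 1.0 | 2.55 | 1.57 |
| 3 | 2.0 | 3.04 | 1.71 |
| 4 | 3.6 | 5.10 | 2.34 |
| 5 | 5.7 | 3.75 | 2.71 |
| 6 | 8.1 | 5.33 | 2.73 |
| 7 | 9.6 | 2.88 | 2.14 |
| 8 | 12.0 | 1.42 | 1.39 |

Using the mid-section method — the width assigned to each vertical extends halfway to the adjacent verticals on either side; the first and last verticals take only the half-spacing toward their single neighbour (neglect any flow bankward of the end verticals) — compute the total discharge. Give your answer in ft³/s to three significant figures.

99.1 ft³/s

w_1 = (1.0 − 0.0)/2 = 0.5 ft; q_1 = 1.13 × 1.05 × 0.5 = 0.5933 ft³/s
w_2 = (2.0 − 0.0)/2 = 1 ft; q_2 = 1.57 × 2.55 × 1 = 4.004 ft³/s
w_3 = (3.6 − 1.0)/2 = 1.3 ft; q_3 = 1.71 × 3.04 × 1.3 = 6.758 ft³/s
w_4 = (5.7 − 2.0)/2 = 1.85 ft; q_4 = 2.34 × 5.10 × 1.85 = 22.08 ft³/s
w_5 = (8.1 − 3.6)/2 = 2.25 ft; q_5 = 2.71 × 3.75 × 2.25 = 22.87 ft³/s
w_6 = (9.6 − 5.7)/2 = 1.95 ft; q_6 = 2.73 × 5.33 × 1.95 = 28.37 ft³/s
w_7 = (12.0 − 8.1)/2 = 1.95 ft; q_7 = 2.14 × 2.88 × 1.95 = 12.02 ft³/s
w_8 = (12.0 − 9.6)/2 = 1.2 ft; q_8 = 1.39 × 1.42 × 1.2 = 2.369 ft³/s
Q = Σ qᵢ = 99.06 ft³/s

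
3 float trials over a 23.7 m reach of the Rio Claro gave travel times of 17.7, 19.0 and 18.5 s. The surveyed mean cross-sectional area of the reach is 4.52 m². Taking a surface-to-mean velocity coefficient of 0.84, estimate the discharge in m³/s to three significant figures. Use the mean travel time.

t̄ = (17.7 + 19.0 + 18.5) / 3 = 18.4 s
v_surface = L / t̄ = 23.7 / 18.4 = 1.288 m/s
v_mean = 0.84 × 1.288 = 1.082 m/s
Q = A × v_mean = 4.52 × 1.082 = 4.890 m³/s

4.89 m³/s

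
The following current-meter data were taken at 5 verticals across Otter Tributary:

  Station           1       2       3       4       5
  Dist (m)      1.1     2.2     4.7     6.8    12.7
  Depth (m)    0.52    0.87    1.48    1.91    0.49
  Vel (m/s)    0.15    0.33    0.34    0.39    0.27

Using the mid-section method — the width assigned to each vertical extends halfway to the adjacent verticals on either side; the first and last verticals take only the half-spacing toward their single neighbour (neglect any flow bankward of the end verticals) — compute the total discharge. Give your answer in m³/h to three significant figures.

18300 m³/h

w_1 = (2.2 − 1.1)/2 = 0.55 m; q_1 = 0.15 × 0.52 × 0.55 = 0.04290 m³/s
w_2 = (4.7 − 1.1)/2 = 1.8 m; q_2 = 0.33 × 0.87 × 1.8 = 0.5168 m³/s
w_3 = (6.8 − 2.2)/2 = 2.3 m; q_3 = 0.34 × 1.48 × 2.3 = 1.157 m³/s
w_4 = (12.7 − 4.7)/2 = 4 m; q_4 = 0.39 × 1.91 × 4 = 2.980 m³/s
w_5 = (12.7 − 6.8)/2 = 2.95 m; q_5 = 0.27 × 0.49 × 2.95 = 0.3903 m³/s
Q = Σ qᵢ = 5.087 m³/s
= 5.087 × 3600 = 18310 m³/h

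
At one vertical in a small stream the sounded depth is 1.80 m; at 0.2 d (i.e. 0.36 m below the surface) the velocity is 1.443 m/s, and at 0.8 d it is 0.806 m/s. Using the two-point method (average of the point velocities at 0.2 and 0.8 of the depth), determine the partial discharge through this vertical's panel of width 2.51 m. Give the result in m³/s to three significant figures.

v̄ = (1.443 + 0.806) / 2 = 1.125 m/s
q = v̄ × d × w = 1.125 × 1.80 × 2.51 = 5.080 m³/s

5.08 m³/s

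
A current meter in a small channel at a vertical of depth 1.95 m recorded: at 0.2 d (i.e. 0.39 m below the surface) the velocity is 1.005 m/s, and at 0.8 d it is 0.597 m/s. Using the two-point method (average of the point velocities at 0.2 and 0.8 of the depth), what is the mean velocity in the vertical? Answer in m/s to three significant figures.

0.801 m/s

v̄ = (1.005 + 0.597) / 2 = 0.8010 m/s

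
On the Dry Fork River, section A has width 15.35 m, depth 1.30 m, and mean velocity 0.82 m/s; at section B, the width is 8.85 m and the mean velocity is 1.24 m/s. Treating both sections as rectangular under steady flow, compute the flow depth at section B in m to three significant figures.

Q = A₁V₁ = (15.35×1.30) × 0.82 = 16.36 m³/s
d₂ = Q/(b₂ V₂) = 16.36/(8.85×1.24) = 1.491 m

1.49 m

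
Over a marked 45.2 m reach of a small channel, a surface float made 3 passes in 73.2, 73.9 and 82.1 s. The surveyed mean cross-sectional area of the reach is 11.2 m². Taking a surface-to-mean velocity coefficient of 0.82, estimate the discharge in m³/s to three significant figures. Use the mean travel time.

5.43 m³/s

t̄ = (73.2 + 73.9 + 82.1) / 3 = 76.4 s
v_surface = L / t̄ = 45.2 / 76.4 = 0.5916 m/s
v_mean = 0.82 × 0.5916 = 0.4851 m/s
Q = A × v_mean = 11.2 × 0.4851 = 5.433 m³/s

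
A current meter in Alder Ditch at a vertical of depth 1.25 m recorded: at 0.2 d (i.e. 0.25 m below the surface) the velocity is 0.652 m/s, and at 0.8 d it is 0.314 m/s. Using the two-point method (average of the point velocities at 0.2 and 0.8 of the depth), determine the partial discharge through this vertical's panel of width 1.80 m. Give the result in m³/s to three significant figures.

v̄ = (0.652 + 0.314) / 2 = 0.4830 m/s
q = v̄ × d × w = 0.4830 × 1.25 × 1.80 = 1.087 m³/s

1.09 m³/s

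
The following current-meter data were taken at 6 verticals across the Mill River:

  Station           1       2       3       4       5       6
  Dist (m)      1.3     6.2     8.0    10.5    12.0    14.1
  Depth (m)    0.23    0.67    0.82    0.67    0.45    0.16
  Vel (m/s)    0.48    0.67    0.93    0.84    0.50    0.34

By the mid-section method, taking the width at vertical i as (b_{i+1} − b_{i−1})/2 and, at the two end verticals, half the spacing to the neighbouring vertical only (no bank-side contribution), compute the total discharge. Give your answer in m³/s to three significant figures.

w_1 = (6.2 − 1.3)/2 = 2.45 m; q_1 = 0.48 × 0.23 × 2.45 = 0.2705 m³/s
w_2 = (8.0 − 1.3)/2 = 3.35 m; q_2 = 0.67 × 0.67 × 3.35 = 1.504 m³/s
w_3 = (10.5 − 6.2)/2 = 2.15 m; q_3 = 0.93 × 0.82 × 2.15 = 1.640 m³/s
w_4 = (12.0 − 8.0)/2 = 2 m; q_4 = 0.84 × 0.67 × 2 = 1.126 m³/s
w_5 = (14.1 − 10.5)/2 = 1.8 m; q_5 = 0.50 × 0.45 × 1.8 = 0.4050 m³/s
w_6 = (14.1 − 12.0)/2 = 1.05 m; q_6 = 0.34 × 0.16 × 1.05 = 0.05712 m³/s
Q = Σ qᵢ = 5.002 m³/s

5.00 m³/s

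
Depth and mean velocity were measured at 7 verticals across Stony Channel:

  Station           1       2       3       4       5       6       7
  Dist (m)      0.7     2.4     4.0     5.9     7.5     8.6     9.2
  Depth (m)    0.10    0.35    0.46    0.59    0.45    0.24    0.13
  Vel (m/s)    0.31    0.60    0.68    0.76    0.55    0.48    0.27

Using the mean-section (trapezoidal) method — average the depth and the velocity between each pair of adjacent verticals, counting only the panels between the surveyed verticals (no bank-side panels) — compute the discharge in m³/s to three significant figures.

Panel 1-2: Δb = 1.7 m, d̄ = (0.10+0.35)/2 = 0.225, v̄ = (0.31+0.60)/2 = 0.455 → q = 1.7×0.225×0.455 = 0.1740 m³/s
Panel 2-3: Δb = 1.6 m, d̄ = (0.35+0.46)/2 = 0.405, v̄ = (0.60+0.68)/2 = 0.64 → q = 1.6×0.405×0.64 = 0.4147 m³/s
Panel 3-4: Δb = 1.9 m, d̄ = (0.46+0.59)/2 = 0.525, v̄ = (0.68+0.76)/2 = 0.72 → q = 1.9×0.525×0.72 = 0.7182 m³/s
Panel 4-5: Δb = 1.6 m, d̄ = (0.59+0.45)/2 = 0.52, v̄ = (0.76+0.55)/2 = 0.655 → q = 1.6×0.52×0.655 = 0.5450 m³/s
Panel 5-6: Δb = 1.1 m, d̄ = (0.45+0.24)/2 = 0.345, v̄ = (0.55+0.48)/2 = 0.515 → q = 1.1×0.345×0.515 = 0.1954 m³/s
Panel 6-7: Δb = 0.6 m, d̄ = (0.24+0.13)/2 = 0.185, v̄ = (0.48+0.27)/2 = 0.375 → q = 0.6×0.185×0.375 = 0.04163 m³/s
Q = Σ q = 2.089 m³/s

2.09 m³/s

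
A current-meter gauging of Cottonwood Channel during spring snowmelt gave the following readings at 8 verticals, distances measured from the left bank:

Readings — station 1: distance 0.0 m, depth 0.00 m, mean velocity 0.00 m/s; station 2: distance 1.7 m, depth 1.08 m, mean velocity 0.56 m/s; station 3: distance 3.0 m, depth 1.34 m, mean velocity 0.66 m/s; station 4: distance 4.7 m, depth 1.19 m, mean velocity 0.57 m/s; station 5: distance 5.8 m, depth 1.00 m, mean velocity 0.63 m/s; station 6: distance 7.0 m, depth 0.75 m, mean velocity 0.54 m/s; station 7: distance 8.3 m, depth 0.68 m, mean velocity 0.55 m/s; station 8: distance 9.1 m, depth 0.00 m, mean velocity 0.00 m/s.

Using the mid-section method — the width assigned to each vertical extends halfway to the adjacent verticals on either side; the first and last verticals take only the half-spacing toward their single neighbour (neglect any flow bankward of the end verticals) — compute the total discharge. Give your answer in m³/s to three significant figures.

w_2 = (3.0 − 0.0)/2 = 1.5 m; q_2 = 0.56 × 1.08 × 1.5 = 0.9072 m³/s
w_3 = (4.7 − 1.7)/2 = 1.5 m; q_3 = 0.66 × 1.34 × 1.5 = 1.327 m³/s
w_4 = (5.8 − 3.0)/2 = 1.4 m; q_4 = 0.57 × 1.19 × 1.4 = 0.9496 m³/s
w_5 = (7.0 − 4.7)/2 = 1.15 m; q_5 = 0.63 × 1.00 × 1.15 = 0.7245 m³/s
w_6 = (8.3 − 5.8)/2 = 1.25 m; q_6 = 0.54 × 0.75 × 1.25 = 0.5063 m³/s
w_7 = (9.1 − 7.0)/2 = 1.05 m; q_7 = 0.55 × 0.68 × 1.05 = 0.3927 m³/s
Stations 1, 8 contribute zero (depth or velocity is 0).
Q = Σ qᵢ = 4.807 m³/s

4.81 m³/s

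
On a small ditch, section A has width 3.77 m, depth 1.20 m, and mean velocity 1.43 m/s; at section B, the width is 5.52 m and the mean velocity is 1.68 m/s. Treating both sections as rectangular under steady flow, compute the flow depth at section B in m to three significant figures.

Q = A₁V₁ = (3.77×1.20) × 1.43 = 6.469 m³/s
d₂ = Q/(b₂ V₂) = 6.469/(5.52×1.68) = 0.6976 m

0.698 m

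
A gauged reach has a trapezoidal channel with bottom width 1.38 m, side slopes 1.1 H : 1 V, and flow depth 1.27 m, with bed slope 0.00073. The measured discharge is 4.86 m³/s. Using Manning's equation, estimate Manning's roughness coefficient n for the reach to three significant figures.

A = (b + z·y)·y = (1.38 + 1.1×1.27)×1.27 = 3.527 m²
P = b + 2y√(1+z²) = 1.38 + 2×1.27×√(1+1.1²) = 5.156 m
R = A/P = 3.527/5.156 = 0.6840 m
n = (1/Q)·A·R^(2/3)·S^(1/2) = (1/4.86) × 3.527 × 0.7763 × 0.02702 = 0.01522

0.0152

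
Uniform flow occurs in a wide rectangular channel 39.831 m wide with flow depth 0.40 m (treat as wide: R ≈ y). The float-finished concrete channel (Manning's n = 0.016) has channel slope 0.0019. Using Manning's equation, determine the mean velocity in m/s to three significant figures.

1.48 m/s

A = b·y = 39.831 × 0.40 = 15.93 m²
Wide channel: R ≈ y = 0.40 m
Q = (1/n)·A·R^(2/3)·S^(1/2) = (1/0.016) × 15.93 × 0.4000^(2/3) × 0.0019^(1/2) = 23.56 m³/s
V = Q/A = 23.56/15.93 = 1.479 m/s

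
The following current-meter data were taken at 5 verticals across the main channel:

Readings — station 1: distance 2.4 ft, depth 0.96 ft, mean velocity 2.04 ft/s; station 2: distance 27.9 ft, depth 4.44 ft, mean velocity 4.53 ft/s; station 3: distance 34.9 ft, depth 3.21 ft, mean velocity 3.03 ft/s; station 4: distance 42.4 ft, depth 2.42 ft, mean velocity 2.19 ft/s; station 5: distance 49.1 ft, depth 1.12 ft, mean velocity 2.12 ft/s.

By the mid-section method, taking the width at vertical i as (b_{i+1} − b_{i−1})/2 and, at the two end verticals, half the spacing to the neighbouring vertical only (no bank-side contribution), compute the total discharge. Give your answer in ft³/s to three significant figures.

468 ft³/s

w_1 = (27.9 − 2.4)/2 = 12.75 ft; q_1 = 2.04 × 0.96 × 12.75 = 24.97 ft³/s
w_2 = (34.9 − 2.4)/2 = 16.25 ft; q_2 = 4.53 × 4.44 × 16.25 = 326.8 ft³/s
w_3 = (42.4 − 27.9)/2 = 7.25 ft; q_3 = 3.03 × 3.21 × 7.25 = 70.52 ft³/s
w_4 = (49.1 − 34.9)/2 = 7.1 ft; q_4 = 2.19 × 2.42 × 7.1 = 37.63 ft³/s
w_5 = (49.1 − 42.4)/2 = 3.35 ft; q_5 = 2.12 × 1.12 × 3.35 = 7.954 ft³/s
Q = Σ qᵢ = 467.9 ft³/s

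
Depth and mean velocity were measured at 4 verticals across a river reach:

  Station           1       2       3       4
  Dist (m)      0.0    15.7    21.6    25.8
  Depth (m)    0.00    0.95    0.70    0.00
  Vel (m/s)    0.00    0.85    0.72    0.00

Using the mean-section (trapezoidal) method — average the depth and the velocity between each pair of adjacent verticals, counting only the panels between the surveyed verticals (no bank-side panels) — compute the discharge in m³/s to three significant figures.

7.52 m³/s

Panel 1-2: Δb = 15.7 m, d̄ = (0.00+0.95)/2 = 0.475, v̄ = (0.00+0.85)/2 = 0.425 → q = 15.7×0.475×0.425 = 3.169 m³/s
Panel 2-3: Δb = 5.9 m, d̄ = (0.95+0.70)/2 = 0.825, v̄ = (0.85+0.72)/2 = 0.785 → q = 5.9×0.825×0.785 = 3.821 m³/s
Panel 3-4: Δb = 4.2 m, d̄ = (0.70+0.00)/2 = 0.35, v̄ = (0.72+0.00)/2 = 0.36 → q = 4.2×0.35×0.36 = 0.5292 m³/s
Q = Σ q = 7.520 m³/s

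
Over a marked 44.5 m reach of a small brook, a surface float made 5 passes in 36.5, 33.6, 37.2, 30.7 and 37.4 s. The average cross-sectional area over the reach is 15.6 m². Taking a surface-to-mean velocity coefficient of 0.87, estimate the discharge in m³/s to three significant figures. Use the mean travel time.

17.2 m³/s

t̄ = (36.5 + 33.6 + 37.2 + 30.7 + 37.4) / 5 = 35.08 s
v_surface = L / t̄ = 44.5 / 35.08 = 1.269 m/s
v_mean = 0.87 × 1.269 = 1.104 m/s
Q = A × v_mean = 15.6 × 1.104 = 17.22 m³/s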